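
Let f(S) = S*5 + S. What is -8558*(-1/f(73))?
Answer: 4279/219 ≈ 19.539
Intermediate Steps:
f(S) = 6*S (f(S) = 5*S + S = 6*S)
-8558*(-1/f(73)) = -8558/((-6*73)) = -8558/((-1*438)) = -8558/(-438) = -8558*(-1/438) = 4279/219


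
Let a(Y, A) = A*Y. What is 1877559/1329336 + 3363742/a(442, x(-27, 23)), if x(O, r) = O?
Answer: -247174252567/881349768 ≈ -280.45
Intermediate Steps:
1877559/1329336 + 3363742/a(442, x(-27, 23)) = 1877559/1329336 + 3363742/((-27*442)) = 1877559*(1/1329336) + 3363742/(-11934) = 625853/443112 + 3363742*(-1/11934) = 625853/443112 - 1681871/5967 = -247174252567/881349768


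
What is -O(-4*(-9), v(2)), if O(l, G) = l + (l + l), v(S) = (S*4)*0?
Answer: -108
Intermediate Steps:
v(S) = 0 (v(S) = (4*S)*0 = 0)
O(l, G) = 3*l (O(l, G) = l + 2*l = 3*l)
-O(-4*(-9), v(2)) = -3*(-4*(-9)) = -3*36 = -1*108 = -108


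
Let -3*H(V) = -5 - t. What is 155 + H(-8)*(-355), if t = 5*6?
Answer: -11960/3 ≈ -3986.7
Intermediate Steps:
t = 30
H(V) = 35/3 (H(V) = -(-5 - 1*30)/3 = -(-5 - 30)/3 = -⅓*(-35) = 35/3)
155 + H(-8)*(-355) = 155 + (35/3)*(-355) = 155 - 12425/3 = -11960/3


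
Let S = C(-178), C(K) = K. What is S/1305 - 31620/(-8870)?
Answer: 3968524/1157535 ≈ 3.4284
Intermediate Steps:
S = -178
S/1305 - 31620/(-8870) = -178/1305 - 31620/(-8870) = -178*1/1305 - 31620*(-1/8870) = -178/1305 + 3162/887 = 3968524/1157535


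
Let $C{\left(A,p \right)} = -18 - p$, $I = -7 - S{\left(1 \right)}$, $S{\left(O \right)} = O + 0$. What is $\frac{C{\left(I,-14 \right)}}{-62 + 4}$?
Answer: $\frac{2}{29} \approx 0.068966$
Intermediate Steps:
$S{\left(O \right)} = O$
$I = -8$ ($I = -7 - 1 = -8$)
$\frac{C{\left(I,-14 \right)}}{-62 + 4} = \frac{-18 - -14}{-62 + 4} = \frac{-18 + 14}{-58} = \left(- \frac{1}{58}\right) \left(-4\right) = \frac{2}{29}$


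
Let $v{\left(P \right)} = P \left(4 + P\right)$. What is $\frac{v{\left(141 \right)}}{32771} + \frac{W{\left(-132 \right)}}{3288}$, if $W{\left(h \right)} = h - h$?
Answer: $\frac{20445}{32771} \approx 0.62387$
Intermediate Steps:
$W{\left(h \right)} = 0$
$\frac{v{\left(141 \right)}}{32771} + \frac{W{\left(-132 \right)}}{3288} = \frac{141 \left(4 + 141\right)}{32771} + \frac{0}{3288} = 141 \cdot 145 \cdot \frac{1}{32771} + 0 \cdot \frac{1}{3288} = 20445 \cdot \frac{1}{32771} + 0 = \frac{20445}{32771} + 0 = \frac{20445}{32771}$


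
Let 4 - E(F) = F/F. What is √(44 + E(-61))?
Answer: √47 ≈ 6.8557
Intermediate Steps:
E(F) = 3 (E(F) = 4 - F/F = 4 - 1*1 = 4 - 1 = 3)
√(44 + E(-61)) = √(44 + 3) = √47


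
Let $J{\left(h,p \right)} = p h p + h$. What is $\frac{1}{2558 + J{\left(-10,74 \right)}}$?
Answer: $- \frac{1}{52212} \approx -1.9153 \cdot 10^{-5}$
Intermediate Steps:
$J{\left(h,p \right)} = h + h p^{2}$ ($J{\left(h,p \right)} = h p p + h = h p^{2} + h = h + h p^{2}$)
$\frac{1}{2558 + J{\left(-10,74 \right)}} = \frac{1}{2558 - 10 \left(1 + 74^{2}\right)} = \frac{1}{2558 - 10 \left(1 + 5476\right)} = \frac{1}{2558 - 54770} = \frac{1}{-52212} = - \frac{1}{52212}$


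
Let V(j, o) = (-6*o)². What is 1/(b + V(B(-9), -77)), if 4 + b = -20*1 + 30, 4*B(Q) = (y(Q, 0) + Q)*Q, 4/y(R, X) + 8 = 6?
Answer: 1/213450 ≈ 4.6849e-6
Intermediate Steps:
y(R, X) = -2 (y(R, X) = 4/(-8 + 6) = 4/(-2) = 4*(-½) = -2)
B(Q) = Q*(-2 + Q)/4 (B(Q) = ((-2 + Q)*Q)/4 = (Q*(-2 + Q))/4 = Q*(-2 + Q)/4)
V(j, o) = 36*o²
b = 6 (b = -4 + (-20*1 + 30) = -4 + (-20 + 30) = -4 + 10 = 6)
1/(b + V(B(-9), -77)) = 1/(6 + 36*(-77)²) = 1/(6 + 36*5929) = 1/(6 + 213444) = 1/213450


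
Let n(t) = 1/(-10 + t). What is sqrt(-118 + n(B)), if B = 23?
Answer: I*sqrt(19929)/13 ≈ 10.859*I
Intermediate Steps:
sqrt(-118 + n(B)) = sqrt(-118 + 1/(-10 + 23)) = sqrt(-118 + 1/13) = sqrt(-1533/13) = I*sqrt(19929)/13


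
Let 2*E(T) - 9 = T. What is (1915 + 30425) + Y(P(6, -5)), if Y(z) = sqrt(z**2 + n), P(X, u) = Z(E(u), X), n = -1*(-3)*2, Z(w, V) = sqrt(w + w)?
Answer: 32340 + sqrt(10) ≈ 32343.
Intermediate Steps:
E(T) = 9/2 + T/2
Z(w, V) = sqrt(2)*sqrt(w) (Z(w, V) = sqrt(2*w) = sqrt(2)*sqrt(w))
n = 6 (n = 3*2 = 6)
P(X, u) = sqrt(2)*sqrt(9/2 + u/2)
Y(z) = sqrt(6 + z**2) (Y(z) = sqrt(z**2 + 6) = sqrt(6 + z**2))
(1915 + 30425) + Y(P(6, -5)) = (1915 + 30425) + sqrt(6 + (sqrt(9 - 5))**2) = 32340 + sqrt(6 + (sqrt(4))**2) = 32340 + sqrt(6 + 2**2) = 32340 + sqrt(6 + 4) = 32340 + sqrt(10)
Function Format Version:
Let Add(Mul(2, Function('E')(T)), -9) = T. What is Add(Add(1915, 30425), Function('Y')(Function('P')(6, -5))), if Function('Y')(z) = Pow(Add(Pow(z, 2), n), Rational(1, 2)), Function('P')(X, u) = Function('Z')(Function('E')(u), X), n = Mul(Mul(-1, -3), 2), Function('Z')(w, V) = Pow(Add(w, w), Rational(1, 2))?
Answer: Add(32340, Pow(10, Rational(1, 2))) ≈ 32343.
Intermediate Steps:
Function('E')(T) = Add(Rational(9, 2), Mul(Rational(1, 2), T))
Function('Z')(w, V) = Mul(Pow(2, Rational(1, 2)), Pow(w, Rational(1, 2))) (Function('Z')(w, V) = Pow(Mul(2, w), Rational(1, 2)) = Mul(Pow(2, Rational(1, 2)), Pow(w, Rational(1, 2))))
n = 6 (n = Mul(3, 2) = 6)
Function('P')(X, u) = Mul(Pow(2, Rational(1, 2)), Pow(Add(Rational(9, 2), Mul(Rational(1, 2), u)), Rational(1, 2)))
Function('Y')(z) = Pow(Add(6, Pow(z, 2)), Rational(1, 2)) (Function('Y')(z) = Pow(Add(Pow(z, 2), 6), Rational(1, 2)) = Pow(Add(6, Pow(z, 2)), Rational(1, 2)))
Add(Add(1915, 30425), Function('Y')(Function('P')(6, -5))) = Add(Add(1915, 30425), Pow(Add(6, Pow(Pow(Add(9, -5), Rational(1, 2)), 2)), Rational(1, 2))) = Add(32340, Pow(Add(6, Pow(Pow(4, Rational(1, 2)), 2)), Rational(1, 2))) = Add(32340, Pow(Add(6, Pow(2, 2)), Rational(1, 2))) = Add(32340, Pow(Add(6, 4), Rational(1, 2))) = Add(32340, Pow(10, Rational(1, 2)))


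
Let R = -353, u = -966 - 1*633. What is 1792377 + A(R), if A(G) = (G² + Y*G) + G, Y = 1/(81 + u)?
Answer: 2909449247/1518 ≈ 1.9166e+6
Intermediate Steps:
u = -1599 (u = -966 - 633 = -1599)
Y = -1/1518 (Y = 1/(81 - 1599) = 1/(-1518) = -1/1518 ≈ -0.00065876)
A(G) = G² + 1517*G/1518 (A(G) = (G² - G/1518) + G = G² + 1517*G/1518)
1792377 + A(R) = 1792377 + (1/1518)*(-353)*(1517 + 1518*(-353)) = 1792377 + (1/1518)*(-353)*(1517 - 535854) = 1792377 + (1/1518)*(-353)*(-534337) = 1792377 + 188620961/1518 = 2909449247/1518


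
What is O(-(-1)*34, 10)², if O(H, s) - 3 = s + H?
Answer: 2209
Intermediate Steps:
O(H, s) = 3 + H + s (O(H, s) = 3 + (s + H) = 3 + (H + s) = 3 + H + s)
O(-(-1)*34, 10)² = (3 - (-1)*34 + 10)² = (3 - 1*(-34) + 10)² = (3 + 34 + 10)² = 47² = 2209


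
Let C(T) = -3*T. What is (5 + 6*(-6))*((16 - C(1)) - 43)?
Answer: 744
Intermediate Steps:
(5 + 6*(-6))*((16 - C(1)) - 43) = (5 + 6*(-6))*((16 - (-3)) - 43) = (5 - 36)*((16 - 1*(-3)) - 43) = -31*((16 + 3) - 43) = -31*(19 - 43) = -31*(-24) = 744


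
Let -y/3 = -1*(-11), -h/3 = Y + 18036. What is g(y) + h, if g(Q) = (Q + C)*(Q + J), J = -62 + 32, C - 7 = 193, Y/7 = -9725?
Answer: 139596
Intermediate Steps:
Y = -68075 (Y = 7*(-9725) = -68075)
C = 200 (C = 7 + 193 = 200)
J = -30
h = 150117 (h = -3*(-68075 + 18036) = -3*(-50039) = 150117)
y = -33 (y = -(-3)*(-11) = -3*11 = -33)
g(Q) = (-30 + Q)*(200 + Q) (g(Q) = (Q + 200)*(Q - 30) = (200 + Q)*(-30 + Q) = (-30 + Q)*(200 + Q))
g(y) + h = (-6000 + (-33)**2 + 170*(-33)) + 150117 = (-6000 + 1089 - 5610) + 150117 = -10521 + 150117 = 139596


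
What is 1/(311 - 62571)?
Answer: -1/62260 ≈ -1.6062e-5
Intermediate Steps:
1/(311 - 62571) = 1/(-62260) = -1/62260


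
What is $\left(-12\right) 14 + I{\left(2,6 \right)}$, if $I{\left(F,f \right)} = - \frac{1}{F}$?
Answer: $- \frac{337}{2} \approx -168.5$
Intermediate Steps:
$\left(-12\right) 14 + I{\left(2,6 \right)} = \left(-12\right) 14 - \frac{1}{2} = -168 - \frac{1}{2} = - \frac{337}{2}$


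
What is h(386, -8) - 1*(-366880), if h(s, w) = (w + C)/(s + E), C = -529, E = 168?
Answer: 203250983/554 ≈ 3.6688e+5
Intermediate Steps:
h(s, w) = (-529 + w)/(168 + s) (h(s, w) = (w - 529)/(s + 168) = (-529 + w)/(168 + s))
h(386, -8) - 1*(-366880) = (-529 - 8)/(168 + 386) - 1*(-366880) = -537/554 + 366880 = 203250983/554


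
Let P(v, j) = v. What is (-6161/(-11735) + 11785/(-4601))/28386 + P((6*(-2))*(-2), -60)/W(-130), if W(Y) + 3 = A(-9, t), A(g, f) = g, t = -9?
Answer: -1532692750817/766318887855 ≈ -2.0001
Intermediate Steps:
W(Y) = -12 (W(Y) = -3 - 9 = -12)
(-6161/(-11735) + 11785/(-4601))/28386 + P((6*(-2))*(-2), -60)/W(-130) = (-6161/(-11735) + 11785/(-4601))/28386 + ((6*(-2))*(-2))/(-12) = (-6161*(-1/11735) + 11785*(-1/4601))*(1/28386) - 12*(-2)*(-1/12) = (6161/11735 - 11785/4601)*(1/28386) + 24*(-1/12) = -109950214/53992735*1/28386 - 2 = -54975107/766318887855 - 2 = -1532692750817/766318887855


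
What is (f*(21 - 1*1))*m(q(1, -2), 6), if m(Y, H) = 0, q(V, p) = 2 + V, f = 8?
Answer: 0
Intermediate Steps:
(f*(21 - 1*1))*m(q(1, -2), 6) = (8*(21 - 1*1))*0 = (8*(21 - 1))*0 = (8*20)*0 = 160*0 = 0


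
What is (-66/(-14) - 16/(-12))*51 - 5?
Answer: 2124/7 ≈ 303.43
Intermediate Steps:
(-66/(-14) - 16/(-12))*51 - 5 = (-66*(-1/14) - 16*(-1/12))*51 - 5 = (33/7 + 4/3)*51 - 5 = (127/21)*51 - 5 = 2159/7 - 5 = 2124/7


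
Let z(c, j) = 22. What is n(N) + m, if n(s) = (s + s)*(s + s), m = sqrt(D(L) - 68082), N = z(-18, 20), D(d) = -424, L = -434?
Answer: 1936 + I*sqrt(68506) ≈ 1936.0 + 261.74*I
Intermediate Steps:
N = 22
m = I*sqrt(68506) (m = sqrt(-424 - 68082) = sqrt(-68506) = I*sqrt(68506) ≈ 261.74*I)
n(s) = 4*s**2 (n(s) = (2*s)*(2*s) = 4*s**2)
n(N) + m = 4*22**2 + I*sqrt(68506) = 4*484 + I*sqrt(68506) = 1936 + I*sqrt(68506)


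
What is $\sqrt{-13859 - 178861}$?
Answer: $4 i \sqrt{12045} \approx 439.0 i$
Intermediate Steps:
$\sqrt{-13859 - 178861} = \sqrt{-192720} = 4 i \sqrt{12045}$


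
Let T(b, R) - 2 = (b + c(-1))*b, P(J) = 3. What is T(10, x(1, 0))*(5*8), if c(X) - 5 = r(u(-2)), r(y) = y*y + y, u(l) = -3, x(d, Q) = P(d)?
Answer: 8480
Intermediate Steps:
x(d, Q) = 3
r(y) = y + y² (r(y) = y² + y = y + y²)
c(X) = 11 (c(X) = 5 - 3*(1 - 3) = 5 - 3*(-2) = 5 + 6 = 11)
T(b, R) = 2 + b*(11 + b) (T(b, R) = 2 + (b + 11)*b = 2 + (11 + b)*b = 2 + b*(11 + b))
T(10, x(1, 0))*(5*8) = (2 + 10² + 11*10)*(5*8) = (2 + 100 + 110)*40 = 212*40 = 8480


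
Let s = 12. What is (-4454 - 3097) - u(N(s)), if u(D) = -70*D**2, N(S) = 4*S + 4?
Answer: 181729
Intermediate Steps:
N(S) = 4 + 4*S
(-4454 - 3097) - u(N(s)) = (-4454 - 3097) - (-70)*(4 + 4*12)**2 = -7551 - (-70)*(4 + 48)**2 = -7551 - (-70)*52**2 = -7551 - (-70)*2704 = -7551 - 1*(-189280) = -7551 + 189280 = 181729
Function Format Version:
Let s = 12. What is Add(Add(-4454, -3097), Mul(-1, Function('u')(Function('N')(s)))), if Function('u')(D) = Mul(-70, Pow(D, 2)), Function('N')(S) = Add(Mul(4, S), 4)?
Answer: 181729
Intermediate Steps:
Function('N')(S) = Add(4, Mul(4, S))
Add(Add(-4454, -3097), Mul(-1, Function('u')(Function('N')(s)))) = Add(Add(-4454, -3097), Mul(-1, Mul(-70, Pow(Add(4, Mul(4, 12)), 2)))) = Add(-7551, Mul(-1, Mul(-70, Pow(Add(4, 48), 2)))) = Add(-7551, Mul(-1, Mul(-70, Pow(52, 2)))) = Add(-7551, Mul(-1, Mul(-70, 2704))) = Add(-7551, Mul(-1, -189280)) = Add(-7551, 189280) = 181729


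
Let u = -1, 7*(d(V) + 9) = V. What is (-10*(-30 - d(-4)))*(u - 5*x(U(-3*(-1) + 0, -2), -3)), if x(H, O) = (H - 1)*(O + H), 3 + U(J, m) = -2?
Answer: -344630/7 ≈ -49233.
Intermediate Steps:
d(V) = -9 + V/7
U(J, m) = -5 (U(J, m) = -3 - 2 = -5)
x(H, O) = (-1 + H)*(H + O)
(-10*(-30 - d(-4)))*(u - 5*x(U(-3*(-1) + 0, -2), -3)) = (-10*(-30 - (-9 + (1/7)*(-4))))*(-1 - 5*((-5)**2 - 1*(-5) - 1*(-3) - 5*(-3))) = (-10*(-30 - (-9 - 4/7)))*(-1 - 5*(25 + 5 + 3 + 15)) = (-10*(-30 - 1*(-67/7)))*(-1 - 5*48) = (-10*(-30 + 67/7))*(-1 - 240) = -10*(-143/7)*(-241) = (1430/7)*(-241) = -344630/7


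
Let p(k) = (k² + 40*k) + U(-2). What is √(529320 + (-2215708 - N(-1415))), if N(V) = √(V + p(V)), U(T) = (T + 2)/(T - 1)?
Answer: √(-1686388 - √1944210) ≈ 1299.1*I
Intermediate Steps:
U(T) = (2 + T)/(-1 + T)
p(k) = k² + 40*k (p(k) = (k² + 40*k) + (2 - 2)/(-1 - 2) = (k² + 40*k) + 0/(-3) = (k² + 40*k) - ⅓*0 = (k² + 40*k) + 0 = k² + 40*k)
N(V) = √(V + V*(40 + V))
√(529320 + (-2215708 - N(-1415))) = √(529320 + (-2215708 - √(-1415*(41 - 1415)))) = √(529320 + (-2215708 - √(-1415*(-1374)))) = √(529320 + (-2215708 - √1944210)) = √(-1686388 - √1944210)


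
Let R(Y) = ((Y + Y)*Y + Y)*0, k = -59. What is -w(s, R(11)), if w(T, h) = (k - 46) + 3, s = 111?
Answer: 102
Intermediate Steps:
R(Y) = 0 (R(Y) = ((2*Y)*Y + Y)*0 = (2*Y**2 + Y)*0 = (Y + 2*Y**2)*0 = 0)
w(T, h) = -102 (w(T, h) = (-59 - 46) + 3 = -105 + 3 = -102)
-w(s, R(11)) = -1*(-102) = 102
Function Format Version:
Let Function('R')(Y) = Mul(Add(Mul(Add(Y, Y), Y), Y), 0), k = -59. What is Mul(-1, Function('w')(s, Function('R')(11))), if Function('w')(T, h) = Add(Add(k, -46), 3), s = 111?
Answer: 102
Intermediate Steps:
Function('R')(Y) = 0 (Function('R')(Y) = Mul(Add(Mul(Mul(2, Y), Y), Y), 0) = Mul(Add(Mul(2, Pow(Y, 2)), Y), 0) = Mul(Add(Y, Mul(2, Pow(Y, 2))), 0) = 0)
Function('w')(T, h) = -102 (Function('w')(T, h) = Add(Add(-59, -46), 3) = Add(-105, 3) = -102)
Mul(-1, Function('w')(s, Function('R')(11))) = Mul(-1, -102) = 102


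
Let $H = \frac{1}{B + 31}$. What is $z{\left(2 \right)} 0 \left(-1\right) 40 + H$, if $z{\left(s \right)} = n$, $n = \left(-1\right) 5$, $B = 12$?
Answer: $\frac{1}{43} \approx 0.023256$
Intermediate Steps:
$n = -5$
$H = \frac{1}{43}$ ($H = \frac{1}{12 + 31} = \frac{1}{43} \approx 0.023256$)
$z{\left(s \right)} = -5$
$z{\left(2 \right)} 0 \left(-1\right) 40 + H = \left(-5\right) 0 \left(-1\right) 40 + \frac{1}{43} = 0 \left(-1\right) 40 + \frac{1}{43} = 0 \cdot 40 + \frac{1}{43} = 0 + \frac{1}{43} = \frac{1}{43}$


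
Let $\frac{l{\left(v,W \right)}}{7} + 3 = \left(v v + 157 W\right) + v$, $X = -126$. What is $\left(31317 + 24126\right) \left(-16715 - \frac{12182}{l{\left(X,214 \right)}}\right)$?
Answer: $- \frac{320107030275801}{345415} \approx -9.2673 \cdot 10^{8}$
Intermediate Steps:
$l{\left(v,W \right)} = -21 + 7 v + 7 v^{2} + 1099 W$ ($l{\left(v,W \right)} = -21 + 7 \left(\left(v v + 157 W\right) + v\right) = -21 + 7 \left(\left(v^{2} + 157 W\right) + v\right) = -21 + 7 \left(v + v^{2} + 157 W\right) = -21 + \left(7 v + 7 v^{2} + 1099 W\right) = -21 + 7 v + 7 v^{2} + 1099 W$)
$\left(31317 + 24126\right) \left(-16715 - \frac{12182}{l{\left(X,214 \right)}}\right) = \left(31317 + 24126\right) \left(-16715 - \frac{12182}{-21 + 7 \left(-126\right) + 7 \left(-126\right)^{2} + 1099 \cdot 214}\right) = 55443 \left(-16715 - \frac{12182}{-21 - 882 + 7 \cdot 15876 + 235186}\right) = 55443 \left(-16715 - \frac{12182}{-21 - 882 + 111132 + 235186}\right) = 55443 \left(-16715 - \frac{12182}{345415}\right) = 55443 \left(- \frac{5773623907}{345415}\right) = - \frac{320107030275801}{345415}$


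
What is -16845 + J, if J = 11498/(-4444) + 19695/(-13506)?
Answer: -42137120902/2500861 ≈ -16849.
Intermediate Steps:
J = -10117357/2500861 (J = 11498*(-1/4444) + 19695*(-1/13506) = -5749/2222 - 6565/4502 = -10117357/2500861 ≈ -4.0455)
-16845 + J = -16845 - 10117357/2500861 = -42137120902/2500861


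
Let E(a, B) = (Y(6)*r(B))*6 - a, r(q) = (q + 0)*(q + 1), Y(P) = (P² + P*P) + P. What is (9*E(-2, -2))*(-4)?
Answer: -33768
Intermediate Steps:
Y(P) = P + 2*P² (Y(P) = (P² + P²) + P = 2*P² + P = P + 2*P²)
r(q) = q*(1 + q)
E(a, B) = -a + 468*B*(1 + B) (E(a, B) = ((6*(1 + 2*6))*(B*(1 + B)))*6 - a = ((6*(1 + 12))*(B*(1 + B)))*6 - a = ((6*13)*(B*(1 + B)))*6 - a = (78*(B*(1 + B)))*6 - a = (78*B*(1 + B))*6 - a = 468*B*(1 + B) - a = -a + 468*B*(1 + B))
(9*E(-2, -2))*(-4) = (9*(-1*(-2) + 468*(-2)*(1 - 2)))*(-4) = (9*(2 + 468*(-2)*(-1)))*(-4) = (9*(2 + 936))*(-4) = (9*938)*(-4) = 8442*(-4) = -33768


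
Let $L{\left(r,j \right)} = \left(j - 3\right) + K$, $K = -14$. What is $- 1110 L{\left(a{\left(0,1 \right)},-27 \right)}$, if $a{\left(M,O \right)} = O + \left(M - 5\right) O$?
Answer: $48840$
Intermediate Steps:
$a{\left(M,O \right)} = O + O \left(-5 + M\right)$ ($a{\left(M,O \right)} = O + \left(-5 + M\right) O = O + O \left(-5 + M\right)$)
$L{\left(r,j \right)} = -17 + j$ ($L{\left(r,j \right)} = \left(j - 3\right) - 14 = \left(-3 + j\right) - 14 = -17 + j$)
$- 1110 L{\left(a{\left(0,1 \right)},-27 \right)} = - 1110 \left(-17 - 27\right) = \left(-1110\right) \left(-44\right) = 48840$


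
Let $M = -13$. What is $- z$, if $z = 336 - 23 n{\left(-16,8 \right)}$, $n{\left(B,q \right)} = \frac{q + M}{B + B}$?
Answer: $- \frac{10637}{32} \approx -332.41$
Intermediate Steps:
$n{\left(B,q \right)} = \frac{-13 + q}{2 B}$ ($n{\left(B,q \right)} = \frac{q - 13}{B + B} = \frac{-13 + q}{2 B}$)
$z = \frac{10637}{32}$ ($z = 336 - 23 \frac{-13 + 8}{2 \left(-16\right)} = 336 - 23 \cdot \frac{1}{2} \left(- \frac{1}{16}\right) \left(-5\right) = 336 - \frac{115}{32} = \frac{10637}{32} \approx 332.41$)
$- z = \left(-1\right) \frac{10637}{32} = - \frac{10637}{32}$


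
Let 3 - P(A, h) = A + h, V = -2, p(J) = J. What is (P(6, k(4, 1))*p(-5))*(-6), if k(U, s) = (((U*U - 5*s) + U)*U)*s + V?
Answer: -1830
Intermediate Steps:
k(U, s) = -2 + U*s*(U + U² - 5*s) (k(U, s) = (((U*U - 5*s) + U)*U)*s - 2 = (((U² - 5*s) + U)*U)*s - 2 = ((U + U² - 5*s)*U)*s - 2 = (U*(U + U² - 5*s))*s - 2 = U*s*(U + U² - 5*s) - 2 = -2 + U*s*(U + U² - 5*s))
P(A, h) = 3 - A - h (P(A, h) = 3 - (A + h) = 3 + (-A - h) = 3 - A - h)
(P(6, k(4, 1))*p(-5))*(-6) = ((3 - 1*6 - (-2 + 1*4² + 1*4³ - 5*4*1²))*(-5))*(-6) = ((3 - 6 - (-2 + 1*16 + 1*64 - 5*4*1))*(-5))*(-6) = ((3 - 6 - (-2 + 16 + 64 - 20))*(-5))*(-6) = ((3 - 6 - 1*58)*(-5))*(-6) = ((3 - 6 - 58)*(-5))*(-6) = -61*(-5)*(-6) = 305*(-6) = -1830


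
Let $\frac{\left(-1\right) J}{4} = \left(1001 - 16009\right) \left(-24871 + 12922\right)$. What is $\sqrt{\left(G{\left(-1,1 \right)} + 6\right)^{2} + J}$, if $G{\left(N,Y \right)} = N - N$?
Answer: $2 i \sqrt{179330583} \approx 26783.0 i$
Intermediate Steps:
$G{\left(N,Y \right)} = 0$
$J = -717322368$ ($J = - 4 \left(1001 - 16009\right) \left(-24871 + 12922\right) = - 4 \left(\left(-15008\right) \left(-11949\right)\right) = \left(-4\right) 179330592 = -717322368$)
$\sqrt{\left(G{\left(-1,1 \right)} + 6\right)^{2} + J} = \sqrt{\left(0 + 6\right)^{2} - 717322368} = \sqrt{6^{2} - 717322368} = \sqrt{36 - 717322368} = \sqrt{-717322332} = 2 i \sqrt{179330583}$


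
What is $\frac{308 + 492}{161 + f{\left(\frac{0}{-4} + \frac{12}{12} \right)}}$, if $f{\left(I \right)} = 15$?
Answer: $\frac{50}{11} \approx 4.5455$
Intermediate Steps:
$\frac{308 + 492}{161 + f{\left(\frac{0}{-4} + \frac{12}{12} \right)}} = \frac{308 + 492}{161 + 15} = \frac{800}{176} = 800 \cdot \frac{1}{176} = \frac{50}{11}$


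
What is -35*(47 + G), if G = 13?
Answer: -2100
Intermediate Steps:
-35*(47 + G) = -35*(47 + 13) = -35*60 = -2100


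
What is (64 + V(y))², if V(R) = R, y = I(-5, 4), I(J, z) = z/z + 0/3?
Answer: 4225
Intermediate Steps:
I(J, z) = 1 (I(J, z) = 1 + 0*(⅓) = 1 + 0 = 1)
y = 1
(64 + V(y))² = (64 + 1)² = 65² = 4225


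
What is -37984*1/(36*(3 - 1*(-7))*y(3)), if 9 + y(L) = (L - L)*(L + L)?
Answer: 4748/405 ≈ 11.723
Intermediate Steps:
y(L) = -9 (y(L) = -9 + (L - L)*(L + L) = -9 + 0*(2*L) = -9 + 0 = -9)
-37984*1/(36*(3 - 1*(-7))*y(3)) = -37984*(-1/(324*(3 - 1*(-7)))) = -37984*(-1/(324*(3 + 7))) = -37984/((-324*10)) = -37984/(-3240) = -37984*(-1/3240) = 4748/405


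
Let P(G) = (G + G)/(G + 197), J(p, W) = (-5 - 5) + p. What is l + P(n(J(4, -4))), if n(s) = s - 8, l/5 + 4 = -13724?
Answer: -12561148/183 ≈ -68640.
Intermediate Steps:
l = -68640 (l = -20 + 5*(-13724) = -20 - 68620 = -68640)
J(p, W) = -10 + p
n(s) = -8 + s
P(G) = 2*G/(197 + G) (P(G) = (2*G)/(197 + G) = 2*G/(197 + G))
l + P(n(J(4, -4))) = -68640 + 2*(-8 + (-10 + 4))/(197 + (-8 + (-10 + 4))) = -68640 + 2*(-8 - 6)/(197 + (-8 - 6)) = -68640 + 2*(-14)/(197 - 14) = -68640 + 2*(-14)/183 = -68640 + 2*(-14)*(1/183) = -68640 - 28/183 = -12561148/183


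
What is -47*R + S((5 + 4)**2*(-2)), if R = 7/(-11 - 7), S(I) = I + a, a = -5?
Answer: -2677/18 ≈ -148.72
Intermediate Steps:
S(I) = -5 + I (S(I) = I - 5 = -5 + I)
R = -7/18 (R = 7/(-18) = 7*(-1/18) = -7/18 ≈ -0.38889)
-47*R + S((5 + 4)**2*(-2)) = -47*(-7/18) + (-5 + (5 + 4)**2*(-2)) = 329/18 + (-5 + 9**2*(-2)) = 329/18 + (-5 + 81*(-2)) = 329/18 + (-5 - 162) = 329/18 - 167 = -2677/18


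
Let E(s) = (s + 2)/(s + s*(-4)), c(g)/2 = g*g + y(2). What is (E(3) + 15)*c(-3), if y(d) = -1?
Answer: 2080/9 ≈ 231.11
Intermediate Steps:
c(g) = -2 + 2*g**2 (c(g) = 2*(g*g - 1) = 2*(g**2 - 1) = 2*(-1 + g**2) = -2 + 2*g**2)
E(s) = -(2 + s)/(3*s) (E(s) = (2 + s)/(s - 4*s) = (2 + s)/((-3*s)) = (2 + s)*(-1/(3*s)) = -(2 + s)/(3*s))
(E(3) + 15)*c(-3) = ((1/3)*(-2 - 1*3)/3 + 15)*(-2 + 2*(-3)**2) = ((1/3)*(1/3)*(-2 - 3) + 15)*(-2 + 2*9) = ((1/3)*(1/3)*(-5) + 15)*(-2 + 18) = (-5/9 + 15)*16 = (130/9)*16 = 2080/9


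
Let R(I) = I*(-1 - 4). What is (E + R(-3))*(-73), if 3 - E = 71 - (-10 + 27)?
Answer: 2628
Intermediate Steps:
R(I) = -5*I (R(I) = I*(-5) = -5*I)
E = -51 (E = 3 - (71 - (-10 + 27)) = 3 - (71 - 1*17) = 3 - (71 - 17) = 3 - 1*54 = 3 - 54 = -51)
(E + R(-3))*(-73) = (-51 - 5*(-3))*(-73) = (-51 + 15)*(-73) = -36*(-73) = 2628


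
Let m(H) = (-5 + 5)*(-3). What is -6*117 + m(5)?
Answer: -702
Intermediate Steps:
m(H) = 0 (m(H) = 0*(-3) = 0)
-6*117 + m(5) = -6*117 + 0 = -702 + 0 = -702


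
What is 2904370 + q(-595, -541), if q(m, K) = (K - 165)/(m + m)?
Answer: 1728100503/595 ≈ 2.9044e+6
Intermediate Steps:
q(m, K) = (-165 + K)/(2*m) (q(m, K) = (-165 + K)/((2*m)) = (-165 + K)*(1/(2*m)) = (-165 + K)/(2*m))
2904370 + q(-595, -541) = 2904370 + (1/2)*(-165 - 541)/(-595) = 2904370 + (1/2)*(-1/595)*(-706) = 2904370 + 353/595 = 1728100503/595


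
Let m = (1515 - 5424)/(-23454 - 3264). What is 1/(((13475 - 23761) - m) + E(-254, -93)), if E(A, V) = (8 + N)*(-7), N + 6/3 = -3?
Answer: -8906/91795445 ≈ -9.7020e-5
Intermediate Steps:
N = -5 (N = -2 - 3 = -5)
E(A, V) = -21 (E(A, V) = (8 - 5)*(-7) = 3*(-7) = -21)
m = 1303/8906 (m = -3909/(-26718) = -3909*(-1/26718) = 1303/8906 ≈ 0.14631)
1/(((13475 - 23761) - m) + E(-254, -93)) = 1/(((13475 - 23761) - 1*1303/8906) - 21) = 1/((-10286 - 1303/8906) - 21) = 1/(-91608419/8906 - 21) = 1/(-91795445/8906) = -8906/91795445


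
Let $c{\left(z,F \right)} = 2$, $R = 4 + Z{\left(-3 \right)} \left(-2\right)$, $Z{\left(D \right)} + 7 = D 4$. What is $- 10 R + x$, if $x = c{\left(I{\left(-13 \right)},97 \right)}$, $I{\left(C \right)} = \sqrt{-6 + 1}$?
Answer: $-418$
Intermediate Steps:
$I{\left(C \right)} = i \sqrt{5}$ ($I{\left(C \right)} = \sqrt{-5} = i \sqrt{5}$)
$Z{\left(D \right)} = -7 + 4 D$ ($Z{\left(D \right)} = -7 + D 4 = -7 + 4 D$)
$R = 42$ ($R = 4 + \left(-7 + 4 \left(-3\right)\right) \left(-2\right) = 4 + \left(-7 - 12\right) \left(-2\right) = 4 - -38 = 4 + 38 = 42$)
$x = 2$
$- 10 R + x = \left(-10\right) 42 + 2 = -420 + 2 = -418$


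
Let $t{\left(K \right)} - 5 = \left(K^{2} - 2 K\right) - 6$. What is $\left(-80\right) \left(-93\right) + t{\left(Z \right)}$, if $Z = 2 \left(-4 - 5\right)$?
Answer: $7799$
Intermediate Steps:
$Z = -18$ ($Z = 2 \left(-9\right) = -18$)
$t{\left(K \right)} = -1 + K^{2} - 2 K$ ($t{\left(K \right)} = 5 - \left(6 - K^{2} + 2 K\right) = -1 + K^{2} - 2 K$)
$\left(-80\right) \left(-93\right) + t{\left(Z \right)} = \left(-80\right) \left(-93\right) - \left(-35 - 324\right) = 7440 + \left(-1 + 324 + 36\right) = 7440 + 359 = 7799$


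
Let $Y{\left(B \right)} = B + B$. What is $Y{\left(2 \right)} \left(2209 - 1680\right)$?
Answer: $2116$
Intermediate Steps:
$Y{\left(B \right)} = 2 B$
$Y{\left(2 \right)} \left(2209 - 1680\right) = 2 \cdot 2 \left(2209 - 1680\right) = 4 \cdot 529 = 2116$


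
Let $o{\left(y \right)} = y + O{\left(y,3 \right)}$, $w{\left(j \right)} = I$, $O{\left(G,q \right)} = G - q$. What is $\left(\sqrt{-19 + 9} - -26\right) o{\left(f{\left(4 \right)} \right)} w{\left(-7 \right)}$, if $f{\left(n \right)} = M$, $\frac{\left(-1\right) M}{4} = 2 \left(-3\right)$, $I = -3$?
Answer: $-3510 - 135 i \sqrt{10} \approx -3510.0 - 426.91 i$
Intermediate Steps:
$w{\left(j \right)} = -3$
$M = 24$ ($M = - 4 \cdot 2 \left(-3\right) = \left(-4\right) \left(-6\right) = 24$)
$f{\left(n \right)} = 24$
$o{\left(y \right)} = -3 + 2 y$ ($o{\left(y \right)} = y + \left(y - 3\right) = y + \left(-3 + y\right) = -3 + 2 y$)
$\left(\sqrt{-19 + 9} - -26\right) o{\left(f{\left(4 \right)} \right)} w{\left(-7 \right)} = \left(\sqrt{-19 + 9} - -26\right) \left(-3 + 2 \cdot 24\right) \left(-3\right) = \left(\sqrt{-10} + 26\right) \left(-3 + 48\right) \left(-3\right) = \left(i \sqrt{10} + 26\right) 45 \left(-3\right) = \left(26 + i \sqrt{10}\right) 45 \left(-3\right) = \left(1170 + 45 i \sqrt{10}\right) \left(-3\right) = -3510 - 135 i \sqrt{10}$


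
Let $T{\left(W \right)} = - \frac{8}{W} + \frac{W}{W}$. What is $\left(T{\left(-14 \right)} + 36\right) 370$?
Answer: $\frac{97310}{7} \approx 13901.0$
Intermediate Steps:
$T{\left(W \right)} = 1 - \frac{8}{W}$ ($T{\left(W \right)} = - \frac{8}{W} + 1 = 1 - \frac{8}{W}$)
$\left(T{\left(-14 \right)} + 36\right) 370 = \left(\frac{-8 - 14}{-14} + 36\right) 370 = \left(\left(- \frac{1}{14}\right) \left(-22\right) + 36\right) 370 = \left(\frac{11}{7} + 36\right) 370 = \frac{263}{7} \cdot 370 = \frac{97310}{7}$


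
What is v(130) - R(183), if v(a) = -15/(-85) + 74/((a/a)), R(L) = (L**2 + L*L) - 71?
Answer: -1136158/17 ≈ -66833.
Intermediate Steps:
R(L) = -71 + 2*L**2 (R(L) = (L**2 + L**2) - 71 = 2*L**2 - 71 = -71 + 2*L**2)
v(a) = 1261/17 (v(a) = -15*(-1/85) + 74/1 = 3/17 + 74*1 = 3/17 + 74 = 1261/17)
v(130) - R(183) = 1261/17 - (-71 + 2*183**2) = 1261/17 - (-71 + 2*33489) = 1261/17 - (-71 + 66978) = 1261/17 - 1*66907 = 1261/17 - 66907 = -1136158/17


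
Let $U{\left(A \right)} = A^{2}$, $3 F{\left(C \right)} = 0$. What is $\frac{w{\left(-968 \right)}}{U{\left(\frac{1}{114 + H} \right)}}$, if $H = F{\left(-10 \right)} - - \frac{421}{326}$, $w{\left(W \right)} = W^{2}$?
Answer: $\frac{330917574499600}{26569} \approx 1.2455 \cdot 10^{10}$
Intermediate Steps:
$F{\left(C \right)} = 0$ ($F{\left(C \right)} = \frac{1}{3} \cdot 0 = 0$)
$H = \frac{421}{326}$ ($H = 0 - - \frac{421}{326} = 0 + \frac{421}{326} = \frac{421}{326} \approx 1.2914$)
$\frac{w{\left(-968 \right)}}{U{\left(\frac{1}{114 + H} \right)}} = \frac{\left(-968\right)^{2}}{\left(\frac{1}{114 + \frac{421}{326}}\right)^{2}} = \frac{937024}{\left(\frac{1}{\frac{37585}{326}}\right)^{2}} = \frac{937024}{\left(\frac{326}{37585}\right)^{2}} = \frac{937024}{\frac{106276}{1412632225}} = 937024 \cdot \frac{1412632225}{106276} = \frac{330917574499600}{26569}$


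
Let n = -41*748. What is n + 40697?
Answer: 10029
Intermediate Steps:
n = -30668
n + 40697 = -30668 + 40697 = 10029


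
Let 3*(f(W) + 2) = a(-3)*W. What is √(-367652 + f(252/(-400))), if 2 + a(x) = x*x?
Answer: I*√36765547/10 ≈ 606.35*I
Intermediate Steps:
a(x) = -2 + x² (a(x) = -2 + x*x = -2 + x²)
f(W) = -2 + 7*W/3 (f(W) = -2 + ((-2 + (-3)²)*W)/3 = -2 + ((-2 + 9)*W)/3 = -2 + (7*W)/3 = -2 + 7*W/3)
√(-367652 + f(252/(-400))) = √(-367652 + (-2 + 7*(252/(-400))/3)) = √(-367652 + (-2 + 7*(252*(-1/400))/3)) = √(-367652 + (-2 + (7/3)*(-63/100))) = √(-367652 + (-2 - 147/100)) = √(-367652 - 347/100) = √(-36765547/100) = I*√36765547/10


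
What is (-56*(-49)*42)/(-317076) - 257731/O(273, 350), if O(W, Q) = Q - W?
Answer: -6810765721/2034571 ≈ -3347.5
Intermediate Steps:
(-56*(-49)*42)/(-317076) - 257731/O(273, 350) = (-56*(-49)*42)/(-317076) - 257731/(350 - 1*273) = (2744*42)*(-1/317076) - 257731/(350 - 273) = 115248*(-1/317076) - 257731/77 = -9604/26423 - 257731*1/77 = -9604/26423 - 257731/77 = -6810765721/2034571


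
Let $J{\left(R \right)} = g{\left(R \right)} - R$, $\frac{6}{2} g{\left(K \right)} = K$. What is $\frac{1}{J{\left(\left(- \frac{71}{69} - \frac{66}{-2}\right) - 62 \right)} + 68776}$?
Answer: $\frac{207}{14240776} \approx 1.4536 \cdot 10^{-5}$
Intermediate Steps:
$g{\left(K \right)} = \frac{K}{3}$
$J{\left(R \right)} = - \frac{2 R}{3}$ ($J{\left(R \right)} = \frac{R}{3} - R = - \frac{2 R}{3}$)
$\frac{1}{J{\left(\left(- \frac{71}{69} - \frac{66}{-2}\right) - 62 \right)} + 68776} = \frac{1}{- \frac{2 \left(\left(- \frac{71}{69} - \frac{66}{-2}\right) - 62\right)}{3} + 68776} = \frac{1}{- \frac{2 \left(\left(\left(-71\right) \frac{1}{69} - -33\right) - 62\right)}{3} + 68776} = \frac{1}{- \frac{2 \left(\left(- \frac{71}{69} + 33\right) - 62\right)}{3} + 68776} = \frac{1}{- \frac{2 \left(\frac{2206}{69} - 62\right)}{3} + 68776} = \frac{1}{\left(- \frac{2}{3}\right) \left(- \frac{2072}{69}\right) + 68776} = \frac{1}{\frac{4144}{207} + 68776} = \frac{1}{\frac{14240776}{207}} = \frac{207}{14240776}$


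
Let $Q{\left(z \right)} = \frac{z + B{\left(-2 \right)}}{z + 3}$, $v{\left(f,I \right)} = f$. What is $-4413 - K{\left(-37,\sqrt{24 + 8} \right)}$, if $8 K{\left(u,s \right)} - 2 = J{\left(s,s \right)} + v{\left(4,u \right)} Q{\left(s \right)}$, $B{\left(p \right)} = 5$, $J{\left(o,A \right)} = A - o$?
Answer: $- \frac{406053}{92} - \frac{4 \sqrt{2}}{23} \approx -4413.9$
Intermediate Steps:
$Q{\left(z \right)} = \frac{5 + z}{3 + z}$ ($Q{\left(z \right)} = \frac{z + 5}{z + 3} = \frac{5 + z}{3 + z}$)
$K{\left(u,s \right)} = \frac{1}{4} + \frac{5 + s}{2 \left(3 + s\right)}$ ($K{\left(u,s \right)} = \frac{1}{4} + \frac{\left(s - s\right) + 4 \frac{5 + s}{3 + s}}{8} = \frac{1}{4} + \frac{0 + \frac{4 \left(5 + s\right)}{3 + s}}{8} = \frac{1}{4} + \frac{4 \frac{1}{3 + s} \left(5 + s\right)}{8} = \frac{1}{4} + \frac{5 + s}{2 \left(3 + s\right)}$)
$-4413 - K{\left(-37,\sqrt{24 + 8} \right)} = -4413 - \frac{13 + 3 \sqrt{24 + 8}}{4 \left(3 + \sqrt{24 + 8}\right)} = -4413 - \frac{13 + 3 \sqrt{32}}{4 \left(3 + \sqrt{32}\right)} = -4413 - \frac{13 + 3 \cdot 4 \sqrt{2}}{4 \left(3 + 4 \sqrt{2}\right)} = -4413 - \frac{13 + 12 \sqrt{2}}{4 \left(3 + 4 \sqrt{2}\right)}$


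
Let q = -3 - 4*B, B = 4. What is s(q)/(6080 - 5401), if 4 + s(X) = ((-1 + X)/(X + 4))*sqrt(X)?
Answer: -4/679 + 4*I*sqrt(19)/2037 ≈ -0.005891 + 0.0085595*I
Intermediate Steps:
q = -19 (q = -3 - 4*4 = -3 - 16 = -19)
s(X) = -4 + sqrt(X)*(-1 + X)/(4 + X) (s(X) = -4 + ((-1 + X)/(X + 4))*sqrt(X) = -4 + ((-1 + X)/(4 + X))*sqrt(X) = -4 + sqrt(X)*(-1 + X)/(4 + X))
s(q)/(6080 - 5401) = ((-16 + (-19)**(3/2) - sqrt(-19) - 4*(-19))/(4 - 19))/(6080 - 5401) = ((-16 - 19*I*sqrt(19) - I*sqrt(19) + 76)/(-15))/679 = (-(-16 - 19*I*sqrt(19) - I*sqrt(19) + 76)/15)/679 = (-(60 - 20*I*sqrt(19))/15)/679 = (-4 + 4*I*sqrt(19)/3)/679 = -4/679 + 4*I*sqrt(19)/2037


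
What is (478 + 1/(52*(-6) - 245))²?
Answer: 70886400025/310249 ≈ 2.2848e+5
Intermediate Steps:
(478 + 1/(52*(-6) - 245))² = (478 + 1/(-312 - 245))² = (478 + 1/(-557))² = (478 - 1/557)² = (266245/557)² = 70886400025/310249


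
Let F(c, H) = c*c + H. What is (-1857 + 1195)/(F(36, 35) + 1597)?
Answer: -331/1464 ≈ -0.22609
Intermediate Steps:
F(c, H) = H + c**2 (F(c, H) = c**2 + H = H + c**2)
(-1857 + 1195)/(F(36, 35) + 1597) = (-1857 + 1195)/((35 + 36**2) + 1597) = -662/((35 + 1296) + 1597) = -662/(1331 + 1597) = -662/2928 = -662*1/2928 = -331/1464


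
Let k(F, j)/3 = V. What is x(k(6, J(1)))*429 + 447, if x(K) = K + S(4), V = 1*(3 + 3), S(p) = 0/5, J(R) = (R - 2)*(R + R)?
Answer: 8169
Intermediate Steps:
J(R) = 2*R*(-2 + R) (J(R) = (-2 + R)*(2*R) = 2*R*(-2 + R))
S(p) = 0 (S(p) = 0*(1/5) = 0)
V = 6 (V = 1*6 = 6)
k(F, j) = 18 (k(F, j) = 3*6 = 18)
x(K) = K (x(K) = K + 0 = K)
x(k(6, J(1)))*429 + 447 = 18*429 + 447 = 7722 + 447 = 8169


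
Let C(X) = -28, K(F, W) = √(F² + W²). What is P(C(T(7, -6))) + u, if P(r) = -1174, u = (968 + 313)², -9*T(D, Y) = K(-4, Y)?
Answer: 1639787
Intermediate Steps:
T(D, Y) = -√(16 + Y²)/9 (T(D, Y) = -√((-4)² + Y²)/9 = -√(16 + Y²)/9)
u = 1640961 (u = 1281² = 1640961)
P(C(T(7, -6))) + u = -1174 + 1640961 = 1639787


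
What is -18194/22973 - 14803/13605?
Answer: -587598689/312547665 ≈ -1.8800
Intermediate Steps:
-18194/22973 - 14803/13605 = -587598689/312547665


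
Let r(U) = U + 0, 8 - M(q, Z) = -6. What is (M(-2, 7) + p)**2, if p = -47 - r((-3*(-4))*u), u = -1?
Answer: 441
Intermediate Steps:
M(q, Z) = 14 (M(q, Z) = 8 - 1*(-6) = 8 + 6 = 14)
r(U) = U
p = -35 (p = -47 - (-3*(-4))*(-1) = -47 - 12*(-1) = -47 - 1*(-12) = -47 + 12 = -35)
(M(-2, 7) + p)**2 = (14 - 35)**2 = (-21)**2 = 441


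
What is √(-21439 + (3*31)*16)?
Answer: I*√19951 ≈ 141.25*I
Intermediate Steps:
√(-21439 + (3*31)*16) = √(-21439 + 93*16) = √(-21439 + 1488) = √(-19951) = I*√19951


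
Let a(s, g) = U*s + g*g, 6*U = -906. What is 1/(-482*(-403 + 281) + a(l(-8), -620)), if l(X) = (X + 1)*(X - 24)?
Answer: 1/409380 ≈ 2.4427e-6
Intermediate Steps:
U = -151 (U = (⅙)*(-906) = -151)
l(X) = (1 + X)*(-24 + X)
a(s, g) = g² - 151*s (a(s, g) = -151*s + g*g = -151*s + g² = g² - 151*s)
1/(-482*(-403 + 281) + a(l(-8), -620)) = 1/(-482*(-403 + 281) + ((-620)² - 151*(-24 + (-8)² - 23*(-8)))) = 1/(-482*(-122) + (384400 - 151*(-24 + 64 + 184))) = 1/(58804 + (384400 - 151*224)) = 1/(58804 + (384400 - 33824)) = 1/(58804 + 350576) = 1/409380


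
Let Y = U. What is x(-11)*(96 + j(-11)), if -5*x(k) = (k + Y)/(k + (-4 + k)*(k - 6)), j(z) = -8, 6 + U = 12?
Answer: 22/61 ≈ 0.36066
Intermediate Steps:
U = 6 (U = -6 + 12 = 6)
Y = 6
x(k) = -(6 + k)/(5*(k + (-6 + k)*(-4 + k))) (x(k) = -(k + 6)/(5*(k + (-4 + k)*(k - 6))) = -(6 + k)/(5*(k + (-4 + k)*(-6 + k))) = -(6 + k)/(5*(k + (-6 + k)*(-4 + k))))
x(-11)*(96 + j(-11)) = ((-6 - 1*(-11))/(5*(24 + (-11)² - 9*(-11))))*(96 - 8) = ((-6 + 11)/(5*(24 + 121 + 99)))*88 = ((⅕)*5/244)*88 = ((⅕)*(1/244)*5)*88 = (1/244)*88 = 22/61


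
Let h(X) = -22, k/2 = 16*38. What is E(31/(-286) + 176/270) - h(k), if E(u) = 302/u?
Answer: 12121846/20983 ≈ 577.70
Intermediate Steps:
k = 1216 (k = 2*(16*38) = 2*608 = 1216)
E(31/(-286) + 176/270) - h(k) = 302/(31/(-286) + 176/270) - 1*(-22) = 302/(31*(-1/286) + 176*(1/270)) + 22 = 302/(-31/286 + 88/135) + 22 = 302/(20983/38610) + 22 = 302*(38610/20983) + 22 = 11660220/20983 + 22 = 12121846/20983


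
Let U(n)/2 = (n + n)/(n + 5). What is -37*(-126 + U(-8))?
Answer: 12802/3 ≈ 4267.3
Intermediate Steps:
U(n) = 4*n/(5 + n) (U(n) = 2*((n + n)/(n + 5)) = 2*((2*n)/(5 + n)) = 2*(2*n/(5 + n)) = 4*n/(5 + n))
-37*(-126 + U(-8)) = -37*(-126 + 4*(-8)/(5 - 8)) = -37*(-126 + 4*(-8)/(-3)) = -37*(-126 + 4*(-8)*(-1/3)) = -37*(-126 + 32/3) = -37*(-346/3) = 12802/3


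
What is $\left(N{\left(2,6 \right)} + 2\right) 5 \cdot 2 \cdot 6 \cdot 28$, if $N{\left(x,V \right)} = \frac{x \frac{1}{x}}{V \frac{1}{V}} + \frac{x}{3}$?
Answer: $6160$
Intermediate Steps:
$N{\left(x,V \right)} = 1 + \frac{x}{3}$ ($N{\left(x,V \right)} = 1 \cdot 1^{-1} + x \frac{1}{3} = 1 \cdot 1 + \frac{x}{3} = 1 + \frac{x}{3}$)
$\left(N{\left(2,6 \right)} + 2\right) 5 \cdot 2 \cdot 6 \cdot 28 = \left(\left(1 + \frac{1}{3} \cdot 2\right) + 2\right) 5 \cdot 2 \cdot 6 \cdot 28 = \left(\left(1 + \frac{2}{3}\right) + 2\right) 10 \cdot 6 \cdot 28 = \left(\frac{5}{3} + 2\right) 60 \cdot 28 = \frac{11}{3} \cdot 60 \cdot 28 = 220 \cdot 28 = 6160$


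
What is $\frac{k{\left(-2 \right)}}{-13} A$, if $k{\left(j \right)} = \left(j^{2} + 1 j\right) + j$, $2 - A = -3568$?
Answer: $0$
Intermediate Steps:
$A = 3570$ ($A = 2 - -3568 = 2 + 3568 = 3570$)
$k{\left(j \right)} = j^{2} + 2 j$ ($k{\left(j \right)} = \left(j^{2} + j\right) + j = \left(j + j^{2}\right) + j = j^{2} + 2 j$)
$\frac{k{\left(-2 \right)}}{-13} A = \frac{\left(-2\right) \left(2 - 2\right)}{-13} \cdot 3570 = \left(-2\right) 0 \left(- \frac{1}{13}\right) 3570 = 0 \left(- \frac{1}{13}\right) 3570 = 0 \cdot 3570 = 0$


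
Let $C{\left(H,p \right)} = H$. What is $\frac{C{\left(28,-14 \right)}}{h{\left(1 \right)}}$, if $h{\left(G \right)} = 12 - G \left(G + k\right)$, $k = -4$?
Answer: $\frac{28}{15} \approx 1.8667$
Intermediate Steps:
$h{\left(G \right)} = 12 - G \left(-4 + G\right)$ ($h{\left(G \right)} = 12 - G \left(G - 4\right) = 12 - G \left(-4 + G\right)$)
$\frac{C{\left(28,-14 \right)}}{h{\left(1 \right)}} = \frac{28}{12 - 1^{2} + 4 \cdot 1} = \frac{28}{12 - 1 + 4} = \frac{28}{15}$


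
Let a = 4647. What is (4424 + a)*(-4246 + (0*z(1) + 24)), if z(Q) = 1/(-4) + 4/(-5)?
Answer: -38297762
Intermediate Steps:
z(Q) = -21/20 (z(Q) = 1*(-1/4) + 4*(-1/5) = -1/4 - 4/5 = -21/20)
(4424 + a)*(-4246 + (0*z(1) + 24)) = (4424 + 4647)*(-4246 + (0*(-21/20) + 24)) = 9071*(-4246 + (0 + 24)) = 9071*(-4246 + 24) = 9071*(-4222) = -38297762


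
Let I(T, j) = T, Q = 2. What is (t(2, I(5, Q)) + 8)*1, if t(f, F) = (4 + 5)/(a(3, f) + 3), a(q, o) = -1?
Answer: 25/2 ≈ 12.500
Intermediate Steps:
t(f, F) = 9/2 (t(f, F) = (4 + 5)/(-1 + 3) = 9/2)
(t(2, I(5, Q)) + 8)*1 = (9/2 + 8)*1 = (25/2)*1 = 25/2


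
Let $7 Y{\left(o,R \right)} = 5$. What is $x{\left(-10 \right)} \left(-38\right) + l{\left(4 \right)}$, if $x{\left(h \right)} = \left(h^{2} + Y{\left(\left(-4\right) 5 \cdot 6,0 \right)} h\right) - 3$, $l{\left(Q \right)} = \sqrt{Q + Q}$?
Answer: $- \frac{23902}{7} + 2 \sqrt{2} \approx -3411.7$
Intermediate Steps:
$Y{\left(o,R \right)} = \frac{5}{7}$ ($Y{\left(o,R \right)} = \frac{1}{7} \cdot 5 = \frac{5}{7}$)
$l{\left(Q \right)} = \sqrt{2} \sqrt{Q}$ ($l{\left(Q \right)} = \sqrt{2 Q} = \sqrt{2} \sqrt{Q}$)
$x{\left(h \right)} = -3 + h^{2} + \frac{5 h}{7}$ ($x{\left(h \right)} = \left(h^{2} + \frac{5 h}{7}\right) - 3 = -3 + h^{2} + \frac{5 h}{7}$)
$x{\left(-10 \right)} \left(-38\right) + l{\left(4 \right)} = \left(-3 + \left(-10\right)^{2} + \frac{5}{7} \left(-10\right)\right) \left(-38\right) + \sqrt{2} \sqrt{4} = \left(-3 + 100 - \frac{50}{7}\right) \left(-38\right) + \sqrt{2} \cdot 2 = \frac{629}{7} \left(-38\right) + 2 \sqrt{2} = - \frac{23902}{7} + 2 \sqrt{2}$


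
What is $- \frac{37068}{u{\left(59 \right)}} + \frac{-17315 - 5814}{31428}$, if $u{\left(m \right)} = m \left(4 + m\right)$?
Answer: $- \frac{138993733}{12979764} \approx -10.708$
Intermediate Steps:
$- \frac{37068}{u{\left(59 \right)}} + \frac{-17315 - 5814}{31428} = - \frac{37068}{59 \left(4 + 59\right)} + \frac{-17315 - 5814}{31428} = - \frac{37068}{59 \cdot 63} - \frac{23129}{31428} = - \frac{37068}{3717} - \frac{23129}{31428} = \left(-37068\right) \frac{1}{3717} - \frac{23129}{31428} = - \frac{12356}{1239} - \frac{23129}{31428} = - \frac{138993733}{12979764}$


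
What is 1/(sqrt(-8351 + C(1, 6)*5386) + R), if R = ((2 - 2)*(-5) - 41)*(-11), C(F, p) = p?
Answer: 451/179436 - sqrt(23965)/179436 ≈ 0.0016507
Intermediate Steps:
R = 451 (R = (0*(-5) - 41)*(-11) = (0 - 41)*(-11) = -41*(-11) = 451)
1/(sqrt(-8351 + C(1, 6)*5386) + R) = 1/(sqrt(-8351 + 6*5386) + 451) = 1/(sqrt(-8351 + 32316) + 451) = 1/(sqrt(23965) + 451) = 1/(451 + sqrt(23965))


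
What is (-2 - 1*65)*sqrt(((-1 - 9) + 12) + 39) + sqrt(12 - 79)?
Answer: -67*sqrt(41) + I*sqrt(67) ≈ -429.01 + 8.1853*I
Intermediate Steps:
(-2 - 1*65)*sqrt(((-1 - 9) + 12) + 39) + sqrt(12 - 79) = (-2 - 65)*sqrt((-10 + 12) + 39) + sqrt(-67) = -67*sqrt(2 + 39) + I*sqrt(67) = -67*sqrt(41) + I*sqrt(67)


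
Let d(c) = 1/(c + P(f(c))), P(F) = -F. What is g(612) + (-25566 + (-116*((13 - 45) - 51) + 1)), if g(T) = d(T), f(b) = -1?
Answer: -9769380/613 ≈ -15937.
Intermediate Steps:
d(c) = 1/(1 + c) (d(c) = 1/(c - 1*(-1)) = 1/(c + 1) = 1/(1 + c))
g(T) = 1/(1 + T)
g(612) + (-25566 + (-116*((13 - 45) - 51) + 1)) = 1/(1 + 612) + (-25566 + (-116*((13 - 45) - 51) + 1)) = 1/613 + (-25566 + (-116*(-32 - 51) + 1)) = 1/613 + (-25566 + (-116*(-83) + 1)) = 1/613 + (-25566 + (9628 + 1)) = 1/613 + (-25566 + 9629) = 1/613 - 15937 = -9769380/613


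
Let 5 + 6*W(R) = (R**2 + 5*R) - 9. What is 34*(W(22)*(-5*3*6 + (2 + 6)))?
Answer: -808520/3 ≈ -2.6951e+5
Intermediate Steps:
W(R) = -7/3 + R**2/6 + 5*R/6 (W(R) = -5/6 + ((R**2 + 5*R) - 9)/6 = -5/6 + (-9 + R**2 + 5*R)/6 = -5/6 + (-3/2 + R**2/6 + 5*R/6) = -7/3 + R**2/6 + 5*R/6)
34*(W(22)*(-5*3*6 + (2 + 6))) = 34*((-7/3 + (1/6)*22**2 + (5/6)*22)*(-5*3*6 + (2 + 6))) = 34*((-7/3 + (1/6)*484 + 55/3)*(-15*6 + 8)) = 34*((-7/3 + 242/3 + 55/3)*(-90 + 8)) = 34*((290/3)*(-82)) = 34*(-23780/3) = -808520/3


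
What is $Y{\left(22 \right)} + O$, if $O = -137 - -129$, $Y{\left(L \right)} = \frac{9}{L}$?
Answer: $- \frac{167}{22} \approx -7.5909$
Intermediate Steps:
$O = -8$ ($O = -137 + 129 = -8$)
$Y{\left(22 \right)} + O = \frac{9}{22} - 8 = - \frac{167}{22}$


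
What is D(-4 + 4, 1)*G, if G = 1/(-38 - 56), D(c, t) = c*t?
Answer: 0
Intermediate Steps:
G = -1/94 (G = 1/(-94) = -1/94 ≈ -0.010638)
D(-4 + 4, 1)*G = ((-4 + 4)*1)*(-1/94) = (0*1)*(-1/94) = 0*(-1/94) = 0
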